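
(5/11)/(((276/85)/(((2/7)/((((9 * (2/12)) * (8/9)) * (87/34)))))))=7225/616308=0.01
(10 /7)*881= 8810 /7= 1258.57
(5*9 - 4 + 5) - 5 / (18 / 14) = 42.11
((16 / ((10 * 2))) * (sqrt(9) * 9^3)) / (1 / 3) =26244 / 5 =5248.80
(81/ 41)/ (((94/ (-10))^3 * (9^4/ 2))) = -250/ 344796183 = -0.00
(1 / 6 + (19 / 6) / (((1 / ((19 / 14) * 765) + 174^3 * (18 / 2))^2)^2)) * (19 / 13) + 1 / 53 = 244709539517919458989989059347593028504373545663085 / 932377176375188058492732508146930196281551188313184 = 0.26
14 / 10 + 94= 95.40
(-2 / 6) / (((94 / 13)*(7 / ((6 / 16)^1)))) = -13 / 5264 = -0.00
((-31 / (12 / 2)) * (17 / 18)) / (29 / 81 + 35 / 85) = -26877 / 4240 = -6.34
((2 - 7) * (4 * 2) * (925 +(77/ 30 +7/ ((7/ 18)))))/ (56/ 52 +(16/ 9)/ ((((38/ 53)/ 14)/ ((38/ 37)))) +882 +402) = -28.64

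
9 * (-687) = -6183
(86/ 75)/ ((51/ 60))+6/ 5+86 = 4516/ 51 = 88.55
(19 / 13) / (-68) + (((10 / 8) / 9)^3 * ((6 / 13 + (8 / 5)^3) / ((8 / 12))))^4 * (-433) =-611860136691726140513 / 28403203208205714849792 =-0.02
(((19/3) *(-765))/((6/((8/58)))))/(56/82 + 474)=-66215/282199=-0.23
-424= -424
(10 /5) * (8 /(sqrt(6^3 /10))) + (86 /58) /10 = 43 /290 + 8 * sqrt(15) /9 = 3.59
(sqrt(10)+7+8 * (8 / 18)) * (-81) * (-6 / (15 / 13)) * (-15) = -86669.27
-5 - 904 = -909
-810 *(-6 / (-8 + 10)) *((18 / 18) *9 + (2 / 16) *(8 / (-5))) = 21384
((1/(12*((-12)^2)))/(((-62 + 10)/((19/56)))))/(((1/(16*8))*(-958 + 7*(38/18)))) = 19/37079952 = 0.00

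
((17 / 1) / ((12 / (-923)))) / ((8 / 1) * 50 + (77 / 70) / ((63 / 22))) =-1647555 / 504484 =-3.27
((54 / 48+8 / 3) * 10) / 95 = 91 / 228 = 0.40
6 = 6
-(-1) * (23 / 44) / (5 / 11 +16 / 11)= 23 / 84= 0.27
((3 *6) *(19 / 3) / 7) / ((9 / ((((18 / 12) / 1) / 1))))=2.71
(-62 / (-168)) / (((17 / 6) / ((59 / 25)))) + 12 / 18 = 17387 / 17850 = 0.97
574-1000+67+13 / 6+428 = 427 / 6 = 71.17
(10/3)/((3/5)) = 50/9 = 5.56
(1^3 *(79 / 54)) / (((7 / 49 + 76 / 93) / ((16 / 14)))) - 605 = -3393329 / 5625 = -603.26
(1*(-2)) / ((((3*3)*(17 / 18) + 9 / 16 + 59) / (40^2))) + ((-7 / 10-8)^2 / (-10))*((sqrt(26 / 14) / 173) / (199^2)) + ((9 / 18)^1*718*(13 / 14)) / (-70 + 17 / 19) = -79824869 / 1539846-7569*sqrt(91) / 47956811000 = -51.84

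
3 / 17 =0.18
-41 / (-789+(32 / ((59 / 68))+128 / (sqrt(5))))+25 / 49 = 18268288 *sqrt(5) / 9788670421+271015826150 / 479644850629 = 0.57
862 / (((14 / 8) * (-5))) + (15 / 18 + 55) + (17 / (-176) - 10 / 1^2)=-975329 / 18480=-52.78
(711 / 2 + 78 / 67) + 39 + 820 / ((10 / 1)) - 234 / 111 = 2357807 / 4958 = 475.56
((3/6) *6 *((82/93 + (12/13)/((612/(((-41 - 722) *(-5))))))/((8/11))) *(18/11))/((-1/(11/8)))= -13502313/219232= -61.59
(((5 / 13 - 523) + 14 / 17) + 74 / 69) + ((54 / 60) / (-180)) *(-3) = -1588044253 / 3049800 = -520.70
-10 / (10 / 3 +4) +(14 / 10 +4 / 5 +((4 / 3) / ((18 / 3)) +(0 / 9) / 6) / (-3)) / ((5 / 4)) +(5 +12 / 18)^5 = 390483202 / 66825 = 5843.37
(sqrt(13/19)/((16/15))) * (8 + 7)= 225 * sqrt(247)/304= 11.63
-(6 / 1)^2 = -36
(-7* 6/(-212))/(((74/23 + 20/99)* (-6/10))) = -79695/825316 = -0.10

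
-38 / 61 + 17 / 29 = -65 / 1769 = -0.04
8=8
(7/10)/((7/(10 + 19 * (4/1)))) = 43/5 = 8.60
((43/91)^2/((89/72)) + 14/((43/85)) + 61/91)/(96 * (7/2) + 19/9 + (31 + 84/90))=40680400095/527724976324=0.08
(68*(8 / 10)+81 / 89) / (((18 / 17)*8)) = 6.53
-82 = -82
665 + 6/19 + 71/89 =1126398/1691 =666.11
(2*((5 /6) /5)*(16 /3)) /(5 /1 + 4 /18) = 16 /47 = 0.34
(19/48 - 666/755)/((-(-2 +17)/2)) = 17623/271800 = 0.06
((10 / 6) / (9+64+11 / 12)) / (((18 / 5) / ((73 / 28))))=1825 / 111762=0.02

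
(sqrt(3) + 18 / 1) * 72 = 72 * sqrt(3) + 1296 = 1420.71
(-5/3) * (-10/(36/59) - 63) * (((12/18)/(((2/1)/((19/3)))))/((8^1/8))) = 279.33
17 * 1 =17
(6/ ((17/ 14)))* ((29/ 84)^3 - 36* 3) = -3763979/ 7056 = -533.44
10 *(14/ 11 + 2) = 360/ 11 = 32.73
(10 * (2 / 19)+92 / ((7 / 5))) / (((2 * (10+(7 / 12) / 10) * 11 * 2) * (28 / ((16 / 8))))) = 133200 / 12360887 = 0.01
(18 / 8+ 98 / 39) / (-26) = -743 / 4056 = -0.18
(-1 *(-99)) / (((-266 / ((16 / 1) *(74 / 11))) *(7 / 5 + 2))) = -26640 / 2261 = -11.78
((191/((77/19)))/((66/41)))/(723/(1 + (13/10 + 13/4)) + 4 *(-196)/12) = 5505193/12210352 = 0.45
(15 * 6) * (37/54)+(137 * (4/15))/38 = 17849/285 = 62.63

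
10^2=100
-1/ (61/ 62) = -62/ 61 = -1.02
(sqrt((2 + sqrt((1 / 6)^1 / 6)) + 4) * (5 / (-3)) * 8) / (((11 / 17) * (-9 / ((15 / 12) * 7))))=2975 * sqrt(222) / 891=49.75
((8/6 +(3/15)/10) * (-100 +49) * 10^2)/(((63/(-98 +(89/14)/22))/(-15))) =-74184175/462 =-160571.81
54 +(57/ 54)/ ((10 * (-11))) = 106901/ 1980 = 53.99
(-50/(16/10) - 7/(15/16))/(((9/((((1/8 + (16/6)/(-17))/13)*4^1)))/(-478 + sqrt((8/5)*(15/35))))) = -555197/27540 + 2323*sqrt(210)/963900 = -20.12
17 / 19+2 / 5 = 123 / 95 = 1.29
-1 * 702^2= -492804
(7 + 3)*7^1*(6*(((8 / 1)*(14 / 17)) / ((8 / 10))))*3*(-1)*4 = -705600 / 17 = -41505.88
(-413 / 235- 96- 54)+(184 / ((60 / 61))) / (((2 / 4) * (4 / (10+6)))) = 948067 / 705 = 1344.78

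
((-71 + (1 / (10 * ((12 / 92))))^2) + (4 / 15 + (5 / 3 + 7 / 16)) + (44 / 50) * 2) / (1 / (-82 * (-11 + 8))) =-9783133 / 600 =-16305.22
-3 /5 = -0.60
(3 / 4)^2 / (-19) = -9 / 304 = -0.03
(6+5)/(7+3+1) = 1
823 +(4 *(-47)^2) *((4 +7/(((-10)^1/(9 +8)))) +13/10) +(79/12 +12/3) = -3449041/60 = -57484.02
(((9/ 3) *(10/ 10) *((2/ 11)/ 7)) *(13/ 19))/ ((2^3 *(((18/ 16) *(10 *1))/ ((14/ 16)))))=13/ 25080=0.00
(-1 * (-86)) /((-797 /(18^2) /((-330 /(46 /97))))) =445963320 /18331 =24328.37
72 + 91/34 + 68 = 4851/34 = 142.68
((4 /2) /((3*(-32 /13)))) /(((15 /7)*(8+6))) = -13 /1440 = -0.01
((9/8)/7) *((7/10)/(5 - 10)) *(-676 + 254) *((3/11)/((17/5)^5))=712125/124947416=0.01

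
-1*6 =-6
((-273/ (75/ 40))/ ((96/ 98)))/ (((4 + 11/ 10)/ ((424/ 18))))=-945308/ 1377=-686.50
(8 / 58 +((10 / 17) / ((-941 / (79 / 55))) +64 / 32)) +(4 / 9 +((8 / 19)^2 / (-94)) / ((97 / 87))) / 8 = 331431523585109 / 151174495194426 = 2.19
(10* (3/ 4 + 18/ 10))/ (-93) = -17/ 62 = -0.27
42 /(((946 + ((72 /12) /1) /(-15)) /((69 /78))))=805 /20488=0.04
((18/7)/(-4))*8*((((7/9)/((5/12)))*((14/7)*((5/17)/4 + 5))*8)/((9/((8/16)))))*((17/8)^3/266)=-6647/4256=-1.56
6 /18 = 1 /3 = 0.33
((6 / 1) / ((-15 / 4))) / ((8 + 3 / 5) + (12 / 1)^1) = -8 / 103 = -0.08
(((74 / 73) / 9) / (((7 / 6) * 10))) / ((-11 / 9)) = -222 / 28105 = -0.01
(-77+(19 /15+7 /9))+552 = 21467 /45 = 477.04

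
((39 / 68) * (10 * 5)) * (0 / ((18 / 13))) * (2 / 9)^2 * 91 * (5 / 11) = 0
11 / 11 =1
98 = 98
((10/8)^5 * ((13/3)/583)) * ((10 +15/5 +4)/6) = 690625/10745856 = 0.06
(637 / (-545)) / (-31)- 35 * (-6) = 3548587 / 16895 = 210.04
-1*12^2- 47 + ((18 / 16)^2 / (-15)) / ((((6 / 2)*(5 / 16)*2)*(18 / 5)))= -15281 / 80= -191.01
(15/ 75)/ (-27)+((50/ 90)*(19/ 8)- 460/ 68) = -100111/ 18360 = -5.45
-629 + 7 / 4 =-2509 / 4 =-627.25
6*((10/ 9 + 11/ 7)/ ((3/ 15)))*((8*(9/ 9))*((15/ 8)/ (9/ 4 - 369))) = -33800/ 10269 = -3.29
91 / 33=2.76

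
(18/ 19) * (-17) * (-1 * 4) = 1224/ 19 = 64.42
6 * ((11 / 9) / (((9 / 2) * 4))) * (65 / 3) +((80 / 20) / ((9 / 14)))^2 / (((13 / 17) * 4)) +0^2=7541 / 351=21.48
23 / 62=0.37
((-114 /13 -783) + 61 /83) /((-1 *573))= 853526 /618267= 1.38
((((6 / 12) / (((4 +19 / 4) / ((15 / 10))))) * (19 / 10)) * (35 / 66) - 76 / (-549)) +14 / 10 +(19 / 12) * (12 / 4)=192487 / 30195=6.37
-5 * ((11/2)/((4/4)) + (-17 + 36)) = -122.50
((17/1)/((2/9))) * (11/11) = 153/2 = 76.50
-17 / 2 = -8.50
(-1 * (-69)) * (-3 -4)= -483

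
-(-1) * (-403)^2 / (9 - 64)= -162409 / 55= -2952.89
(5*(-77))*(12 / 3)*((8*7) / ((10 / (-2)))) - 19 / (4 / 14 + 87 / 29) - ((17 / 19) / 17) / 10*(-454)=37679466 / 2185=17244.61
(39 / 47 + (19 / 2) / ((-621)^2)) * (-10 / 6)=-150404455 / 108750762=-1.38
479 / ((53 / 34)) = 307.28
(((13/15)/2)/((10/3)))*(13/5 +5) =247/250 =0.99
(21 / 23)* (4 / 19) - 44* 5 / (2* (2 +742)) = 7213 / 162564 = 0.04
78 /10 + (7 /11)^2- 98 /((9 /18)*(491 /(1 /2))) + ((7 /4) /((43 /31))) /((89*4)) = 145676238823 /18189271760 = 8.01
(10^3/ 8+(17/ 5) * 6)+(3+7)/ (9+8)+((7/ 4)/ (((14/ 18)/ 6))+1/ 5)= 27147/ 170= 159.69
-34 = -34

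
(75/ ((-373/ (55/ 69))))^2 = 1890625/ 73599241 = 0.03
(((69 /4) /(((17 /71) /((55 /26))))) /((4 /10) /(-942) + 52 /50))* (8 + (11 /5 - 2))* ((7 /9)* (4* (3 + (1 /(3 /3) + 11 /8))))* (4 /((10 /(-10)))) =-870099428275 /10821044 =-80408.09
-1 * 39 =-39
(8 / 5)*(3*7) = 168 / 5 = 33.60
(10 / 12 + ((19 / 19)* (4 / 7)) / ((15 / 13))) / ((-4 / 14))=-4.65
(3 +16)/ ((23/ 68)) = 1292/ 23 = 56.17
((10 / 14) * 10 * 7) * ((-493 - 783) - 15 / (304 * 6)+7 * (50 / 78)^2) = -29433789325 / 462384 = -63656.59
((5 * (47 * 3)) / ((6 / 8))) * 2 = 1880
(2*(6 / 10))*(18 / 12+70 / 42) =19 / 5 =3.80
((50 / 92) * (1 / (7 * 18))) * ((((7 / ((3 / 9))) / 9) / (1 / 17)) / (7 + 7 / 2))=425 / 26082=0.02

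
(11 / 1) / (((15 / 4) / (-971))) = -42724 / 15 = -2848.27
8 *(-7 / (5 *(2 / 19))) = -532 / 5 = -106.40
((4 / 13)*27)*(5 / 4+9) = 85.15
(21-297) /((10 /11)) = -1518 /5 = -303.60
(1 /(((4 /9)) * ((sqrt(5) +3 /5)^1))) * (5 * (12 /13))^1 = -2025 /1508 +3375 * sqrt(5) /1508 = 3.66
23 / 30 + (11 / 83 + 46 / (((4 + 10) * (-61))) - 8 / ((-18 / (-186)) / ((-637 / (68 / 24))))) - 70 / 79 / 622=8253830211792349 / 444082463790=18586.26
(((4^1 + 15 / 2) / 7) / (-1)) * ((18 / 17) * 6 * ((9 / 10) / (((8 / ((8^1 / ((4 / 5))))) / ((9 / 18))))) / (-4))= 5589 / 3808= 1.47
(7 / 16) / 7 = 1 / 16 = 0.06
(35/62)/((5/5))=35/62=0.56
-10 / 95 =-2 / 19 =-0.11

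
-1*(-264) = 264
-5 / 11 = -0.45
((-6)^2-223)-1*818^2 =-669311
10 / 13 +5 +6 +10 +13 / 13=296 / 13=22.77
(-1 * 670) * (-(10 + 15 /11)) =83750 /11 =7613.64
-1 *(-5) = 5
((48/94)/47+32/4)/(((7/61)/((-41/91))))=-6322528/201019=-31.45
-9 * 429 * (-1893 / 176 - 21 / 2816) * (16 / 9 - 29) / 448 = -41371785 / 16384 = -2525.13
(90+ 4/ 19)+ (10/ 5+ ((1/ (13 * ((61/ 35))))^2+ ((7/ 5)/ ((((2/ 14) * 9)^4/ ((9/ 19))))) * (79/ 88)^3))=2741961424183092697/ 29678744476592640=92.39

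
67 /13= 5.15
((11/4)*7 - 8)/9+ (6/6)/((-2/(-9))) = 23/4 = 5.75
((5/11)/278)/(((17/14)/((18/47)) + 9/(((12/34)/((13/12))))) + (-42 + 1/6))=-1260/8505827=-0.00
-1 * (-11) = 11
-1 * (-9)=9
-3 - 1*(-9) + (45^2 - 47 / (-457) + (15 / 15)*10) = 932784 / 457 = 2041.10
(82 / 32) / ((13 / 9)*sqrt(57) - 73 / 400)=2020275 / 513616117 + 15990000*sqrt(57) / 513616117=0.24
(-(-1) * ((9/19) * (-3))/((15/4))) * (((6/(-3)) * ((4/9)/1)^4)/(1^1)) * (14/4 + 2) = 11264/69255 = 0.16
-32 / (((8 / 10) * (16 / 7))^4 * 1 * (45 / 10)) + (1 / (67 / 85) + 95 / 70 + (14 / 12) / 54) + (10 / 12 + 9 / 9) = 38287685875 / 9958588416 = 3.84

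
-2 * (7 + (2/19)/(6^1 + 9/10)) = -18394/1311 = -14.03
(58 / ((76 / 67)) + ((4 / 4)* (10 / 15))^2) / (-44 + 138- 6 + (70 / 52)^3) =155011532 / 271815273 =0.57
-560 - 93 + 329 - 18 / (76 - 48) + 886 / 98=-315.60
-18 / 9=-2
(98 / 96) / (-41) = -49 / 1968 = -0.02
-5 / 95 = -1 / 19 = -0.05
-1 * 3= -3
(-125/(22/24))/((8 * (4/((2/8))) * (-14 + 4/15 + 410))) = -5625/2092288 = -0.00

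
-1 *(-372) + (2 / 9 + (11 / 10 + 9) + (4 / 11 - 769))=-386.31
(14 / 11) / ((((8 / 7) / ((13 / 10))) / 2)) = 637 / 220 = 2.90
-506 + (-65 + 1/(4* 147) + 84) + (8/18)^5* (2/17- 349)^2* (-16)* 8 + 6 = -11176589621201/41293476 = -270662.36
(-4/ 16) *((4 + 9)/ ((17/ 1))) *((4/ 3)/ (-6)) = 0.04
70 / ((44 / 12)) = 210 / 11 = 19.09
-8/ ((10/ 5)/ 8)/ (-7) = 4.57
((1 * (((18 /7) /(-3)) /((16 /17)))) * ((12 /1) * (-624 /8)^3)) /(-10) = -18151614 /35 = -518617.54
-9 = -9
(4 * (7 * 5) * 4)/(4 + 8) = 140/3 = 46.67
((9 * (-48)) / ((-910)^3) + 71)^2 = 44728577277589697041 / 8872957063140625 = 5041.00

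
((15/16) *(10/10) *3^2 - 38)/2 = -473/32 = -14.78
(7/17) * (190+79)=1883/17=110.76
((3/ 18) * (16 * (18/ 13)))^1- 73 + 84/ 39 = -873/ 13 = -67.15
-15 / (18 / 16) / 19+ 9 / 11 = 0.12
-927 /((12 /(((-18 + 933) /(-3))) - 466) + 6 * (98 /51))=4806495 /2356634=2.04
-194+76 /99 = -19130 /99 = -193.23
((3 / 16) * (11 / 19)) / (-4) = -33 / 1216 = -0.03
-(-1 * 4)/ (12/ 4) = 4/ 3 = 1.33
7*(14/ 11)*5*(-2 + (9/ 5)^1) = -98/ 11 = -8.91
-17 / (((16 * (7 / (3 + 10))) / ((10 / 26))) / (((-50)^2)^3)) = -83007812500 / 7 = -11858258928.57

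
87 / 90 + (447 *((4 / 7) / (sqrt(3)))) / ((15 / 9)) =29 / 30 + 1788 *sqrt(3) / 35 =89.45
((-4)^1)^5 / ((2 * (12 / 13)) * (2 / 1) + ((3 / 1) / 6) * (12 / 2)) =-13312 / 87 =-153.01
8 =8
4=4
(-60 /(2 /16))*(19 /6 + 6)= -4400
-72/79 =-0.91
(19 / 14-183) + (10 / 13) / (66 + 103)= -5586831 / 30758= -181.64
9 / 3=3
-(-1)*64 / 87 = 64 / 87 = 0.74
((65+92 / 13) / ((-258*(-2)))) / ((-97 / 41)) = -38417 / 650676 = -0.06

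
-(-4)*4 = 16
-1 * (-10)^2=-100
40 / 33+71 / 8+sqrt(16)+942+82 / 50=957.73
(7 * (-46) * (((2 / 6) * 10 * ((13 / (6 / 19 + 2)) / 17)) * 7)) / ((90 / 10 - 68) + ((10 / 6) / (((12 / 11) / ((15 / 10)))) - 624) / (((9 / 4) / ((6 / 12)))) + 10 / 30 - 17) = 7158060 / 616913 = 11.60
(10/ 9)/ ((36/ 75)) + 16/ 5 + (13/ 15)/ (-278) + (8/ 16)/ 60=828667/ 150120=5.52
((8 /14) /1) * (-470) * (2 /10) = -376 /7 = -53.71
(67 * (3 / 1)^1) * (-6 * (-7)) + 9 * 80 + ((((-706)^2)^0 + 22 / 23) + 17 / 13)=2740414 / 299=9165.26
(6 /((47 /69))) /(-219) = -138 /3431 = -0.04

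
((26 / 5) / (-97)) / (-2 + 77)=-26 / 36375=-0.00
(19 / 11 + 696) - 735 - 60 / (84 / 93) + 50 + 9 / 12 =-16309 / 308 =-52.95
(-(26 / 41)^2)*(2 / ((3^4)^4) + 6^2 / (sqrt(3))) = -8112*sqrt(3) / 1681 - 1352 / 72361538001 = -8.36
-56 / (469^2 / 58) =-464 / 31423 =-0.01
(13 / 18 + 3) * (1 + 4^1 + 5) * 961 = 321935 / 9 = 35770.56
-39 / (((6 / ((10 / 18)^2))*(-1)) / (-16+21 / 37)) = -185575 / 5994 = -30.96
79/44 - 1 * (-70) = 3159/44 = 71.80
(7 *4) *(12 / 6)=56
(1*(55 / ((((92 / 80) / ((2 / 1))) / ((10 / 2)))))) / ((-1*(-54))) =5500 / 621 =8.86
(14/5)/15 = 14/75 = 0.19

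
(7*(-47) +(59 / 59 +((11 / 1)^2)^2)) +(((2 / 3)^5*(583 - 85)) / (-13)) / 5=75352633 / 5265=14311.99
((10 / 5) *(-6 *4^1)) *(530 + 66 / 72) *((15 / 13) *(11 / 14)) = -2102430 / 91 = -23103.63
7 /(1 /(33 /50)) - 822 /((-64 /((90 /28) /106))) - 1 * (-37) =49873639 /1187200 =42.01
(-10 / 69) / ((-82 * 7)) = 5 / 19803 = 0.00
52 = 52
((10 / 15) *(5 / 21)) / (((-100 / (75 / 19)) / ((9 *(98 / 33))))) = -35 / 209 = -0.17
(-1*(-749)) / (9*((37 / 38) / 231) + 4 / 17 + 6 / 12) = 18628379 / 19231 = 968.66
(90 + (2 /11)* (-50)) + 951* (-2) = -20032 /11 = -1821.09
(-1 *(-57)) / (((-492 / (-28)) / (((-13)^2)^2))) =3798613 / 41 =92649.10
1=1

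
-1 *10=-10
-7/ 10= -0.70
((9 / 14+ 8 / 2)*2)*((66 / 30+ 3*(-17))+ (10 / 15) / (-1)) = -1378 / 3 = -459.33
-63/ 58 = -1.09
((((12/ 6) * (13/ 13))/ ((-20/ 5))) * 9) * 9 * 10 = -405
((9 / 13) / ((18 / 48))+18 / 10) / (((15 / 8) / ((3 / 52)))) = 474 / 4225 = 0.11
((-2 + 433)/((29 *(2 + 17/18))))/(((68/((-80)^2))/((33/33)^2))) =12412800/26129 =475.06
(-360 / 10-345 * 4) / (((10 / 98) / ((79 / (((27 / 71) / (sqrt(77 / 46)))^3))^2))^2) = -18871093765210985208694000497532167373620179171 / 1481292851354802927296904600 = -12739610366681594251.46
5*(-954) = -4770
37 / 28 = 1.32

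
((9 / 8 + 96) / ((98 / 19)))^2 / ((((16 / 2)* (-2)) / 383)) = -1703538423 / 200704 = -8487.82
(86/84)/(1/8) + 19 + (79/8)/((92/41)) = 488275/15456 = 31.59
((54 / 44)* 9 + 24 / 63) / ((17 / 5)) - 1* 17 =-107123 / 7854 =-13.64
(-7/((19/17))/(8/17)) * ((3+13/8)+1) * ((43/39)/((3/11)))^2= -2263018835/1849536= -1223.56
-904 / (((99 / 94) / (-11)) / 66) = 1869472 / 3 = 623157.33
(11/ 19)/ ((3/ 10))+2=224/ 57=3.93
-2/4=-0.50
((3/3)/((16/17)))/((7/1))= 0.15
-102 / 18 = -17 / 3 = -5.67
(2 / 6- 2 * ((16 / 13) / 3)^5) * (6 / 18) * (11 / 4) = 307753391 / 1082690388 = 0.28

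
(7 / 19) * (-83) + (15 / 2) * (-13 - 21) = -5426 / 19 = -285.58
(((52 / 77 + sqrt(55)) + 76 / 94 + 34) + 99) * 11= 11 * sqrt(55) + 486697 / 329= 1560.90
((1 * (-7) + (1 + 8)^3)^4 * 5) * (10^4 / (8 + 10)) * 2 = 13586850432800000 / 9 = 1509650048088888.89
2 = 2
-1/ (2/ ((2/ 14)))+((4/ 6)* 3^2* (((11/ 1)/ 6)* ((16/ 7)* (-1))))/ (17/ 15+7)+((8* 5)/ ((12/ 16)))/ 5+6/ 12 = 10253/ 1281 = 8.00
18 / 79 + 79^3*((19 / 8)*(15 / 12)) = 3700258271 / 2528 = 1463709.76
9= 9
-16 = -16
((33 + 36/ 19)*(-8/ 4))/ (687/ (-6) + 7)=2652/ 4085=0.65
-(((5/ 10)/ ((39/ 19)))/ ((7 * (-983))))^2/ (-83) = 361/ 23909495556492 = 0.00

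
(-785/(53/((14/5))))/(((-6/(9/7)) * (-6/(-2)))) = 157/53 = 2.96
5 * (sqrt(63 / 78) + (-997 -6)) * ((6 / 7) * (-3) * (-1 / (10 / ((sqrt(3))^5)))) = 81 * sqrt(3) * (-26078 + sqrt(546)) / 182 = -20084.42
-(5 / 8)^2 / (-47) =25 / 3008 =0.01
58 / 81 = 0.72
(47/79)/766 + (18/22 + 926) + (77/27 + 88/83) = 1388400002645/1491730614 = 930.73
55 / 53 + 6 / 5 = 2.24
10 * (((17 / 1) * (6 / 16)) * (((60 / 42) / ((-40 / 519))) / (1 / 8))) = -132345 / 14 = -9453.21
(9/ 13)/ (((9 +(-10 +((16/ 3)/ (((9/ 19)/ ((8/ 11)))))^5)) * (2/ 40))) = 83192609565252/ 221197087559357455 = 0.00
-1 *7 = -7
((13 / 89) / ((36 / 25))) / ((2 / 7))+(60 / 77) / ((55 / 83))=8309293 / 5427576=1.53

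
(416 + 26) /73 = 442 /73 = 6.05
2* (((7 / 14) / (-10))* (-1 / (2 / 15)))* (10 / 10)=3 / 4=0.75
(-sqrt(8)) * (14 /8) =-7 * sqrt(2) /2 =-4.95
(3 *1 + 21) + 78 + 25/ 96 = 9817/ 96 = 102.26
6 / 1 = 6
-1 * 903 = -903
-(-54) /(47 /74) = 3996 /47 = 85.02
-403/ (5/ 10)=-806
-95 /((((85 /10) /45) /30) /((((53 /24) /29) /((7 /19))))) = -21524625 /6902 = -3118.61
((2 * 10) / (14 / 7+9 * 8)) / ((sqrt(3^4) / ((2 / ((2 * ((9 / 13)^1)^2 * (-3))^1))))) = -1690 / 80919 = -0.02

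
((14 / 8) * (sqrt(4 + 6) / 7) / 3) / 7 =sqrt(10) / 84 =0.04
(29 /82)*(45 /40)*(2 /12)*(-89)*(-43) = 332949 /1312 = 253.77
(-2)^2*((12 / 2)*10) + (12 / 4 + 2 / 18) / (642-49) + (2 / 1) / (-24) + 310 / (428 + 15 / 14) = 30859621291 / 128237436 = 240.64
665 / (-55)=-12.09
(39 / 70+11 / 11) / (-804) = -109 / 56280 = -0.00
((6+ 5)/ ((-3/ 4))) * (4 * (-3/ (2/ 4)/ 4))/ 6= 44/ 3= 14.67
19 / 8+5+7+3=139 / 8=17.38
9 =9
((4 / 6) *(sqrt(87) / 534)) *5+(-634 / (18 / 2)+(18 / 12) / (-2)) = -2563 / 36+5 *sqrt(87) / 801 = -71.14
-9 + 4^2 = 7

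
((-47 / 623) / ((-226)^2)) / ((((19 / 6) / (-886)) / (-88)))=-5496744 / 151146653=-0.04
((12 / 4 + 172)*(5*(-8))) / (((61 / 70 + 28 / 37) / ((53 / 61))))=-960890000 / 257237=-3735.43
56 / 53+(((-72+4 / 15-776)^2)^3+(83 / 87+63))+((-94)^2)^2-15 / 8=51983673949419430064128683761 / 140059125000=371155209983065580.80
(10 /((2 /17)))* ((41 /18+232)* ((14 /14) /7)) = 358445 /126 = 2844.80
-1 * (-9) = 9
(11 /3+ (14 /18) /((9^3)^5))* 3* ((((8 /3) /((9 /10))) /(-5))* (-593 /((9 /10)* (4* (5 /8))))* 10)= 2578613480934521876480 /150094635296999121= 17179.92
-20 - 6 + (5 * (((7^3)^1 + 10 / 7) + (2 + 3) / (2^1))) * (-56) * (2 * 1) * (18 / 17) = -3497482 / 17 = -205734.24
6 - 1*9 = -3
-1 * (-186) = 186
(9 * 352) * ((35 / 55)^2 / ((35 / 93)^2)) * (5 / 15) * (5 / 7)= 2156.63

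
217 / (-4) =-217 / 4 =-54.25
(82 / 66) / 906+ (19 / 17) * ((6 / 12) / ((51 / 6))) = 579911 / 8640522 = 0.07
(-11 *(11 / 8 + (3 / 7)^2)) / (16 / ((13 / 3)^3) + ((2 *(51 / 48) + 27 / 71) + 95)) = -1048388627 / 5974169523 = -0.18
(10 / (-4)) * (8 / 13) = -20 / 13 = -1.54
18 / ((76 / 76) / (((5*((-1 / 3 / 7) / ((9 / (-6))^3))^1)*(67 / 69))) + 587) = 48240 / 1612283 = 0.03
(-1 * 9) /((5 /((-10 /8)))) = 2.25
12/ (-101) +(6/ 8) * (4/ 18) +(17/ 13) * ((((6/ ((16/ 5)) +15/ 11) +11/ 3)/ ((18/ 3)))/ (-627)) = 59273965/ 1304029584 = 0.05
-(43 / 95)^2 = -1849 / 9025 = -0.20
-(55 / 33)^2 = -25 / 9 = -2.78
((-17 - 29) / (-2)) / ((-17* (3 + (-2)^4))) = -23 / 323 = -0.07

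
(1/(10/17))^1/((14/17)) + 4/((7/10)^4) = 899127/48020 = 18.72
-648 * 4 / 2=-1296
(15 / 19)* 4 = 60 / 19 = 3.16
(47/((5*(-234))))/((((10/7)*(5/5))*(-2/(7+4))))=3619/23400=0.15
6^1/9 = 0.67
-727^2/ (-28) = 528529/ 28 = 18876.04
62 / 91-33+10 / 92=-134831 / 4186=-32.21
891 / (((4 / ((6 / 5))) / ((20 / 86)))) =62.16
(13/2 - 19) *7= -175/2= -87.50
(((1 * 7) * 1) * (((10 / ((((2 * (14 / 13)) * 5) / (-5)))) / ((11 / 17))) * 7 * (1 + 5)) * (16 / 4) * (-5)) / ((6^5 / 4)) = 38675 / 1782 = 21.70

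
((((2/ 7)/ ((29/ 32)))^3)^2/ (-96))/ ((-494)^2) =-0.00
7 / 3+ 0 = 7 / 3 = 2.33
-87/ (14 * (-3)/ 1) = 29/ 14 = 2.07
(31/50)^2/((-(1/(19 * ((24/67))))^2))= -49956624/2805625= -17.81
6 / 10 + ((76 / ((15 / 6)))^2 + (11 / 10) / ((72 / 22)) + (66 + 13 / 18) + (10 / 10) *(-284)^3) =-22905312.18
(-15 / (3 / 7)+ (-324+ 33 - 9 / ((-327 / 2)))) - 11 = -36727 / 109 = -336.94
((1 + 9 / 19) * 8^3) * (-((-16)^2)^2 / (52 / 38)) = -469762048 / 13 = -36135542.15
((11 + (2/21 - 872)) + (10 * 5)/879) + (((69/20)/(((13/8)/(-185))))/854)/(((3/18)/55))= -1646969577/1626443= -1012.62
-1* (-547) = 547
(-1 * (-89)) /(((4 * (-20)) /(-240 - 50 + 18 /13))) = 41741 /130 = 321.08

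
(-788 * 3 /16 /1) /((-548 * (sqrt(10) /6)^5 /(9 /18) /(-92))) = -3303099 * sqrt(10) /34250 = -304.97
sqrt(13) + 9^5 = sqrt(13) + 59049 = 59052.61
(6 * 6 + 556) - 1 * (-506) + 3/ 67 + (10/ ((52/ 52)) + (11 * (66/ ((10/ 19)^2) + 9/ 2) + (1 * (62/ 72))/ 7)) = 1594916581/ 422100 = 3778.53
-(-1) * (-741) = -741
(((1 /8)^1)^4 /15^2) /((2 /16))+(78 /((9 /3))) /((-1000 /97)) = -1452667 /576000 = -2.52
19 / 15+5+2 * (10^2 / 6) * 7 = 239.60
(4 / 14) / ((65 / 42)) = 0.18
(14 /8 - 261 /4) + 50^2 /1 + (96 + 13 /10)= 2533.80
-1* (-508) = 508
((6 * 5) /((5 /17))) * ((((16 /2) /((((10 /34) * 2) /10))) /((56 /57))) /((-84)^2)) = 5491 /2744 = 2.00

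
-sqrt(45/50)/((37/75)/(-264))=5940*sqrt(10)/37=507.67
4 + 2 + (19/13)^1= 97/13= 7.46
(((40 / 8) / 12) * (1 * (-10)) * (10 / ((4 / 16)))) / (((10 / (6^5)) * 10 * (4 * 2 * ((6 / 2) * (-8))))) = 135 / 2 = 67.50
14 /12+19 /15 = 2.43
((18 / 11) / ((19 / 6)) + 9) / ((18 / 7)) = 1547 / 418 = 3.70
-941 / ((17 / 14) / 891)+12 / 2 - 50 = -11738782 / 17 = -690516.59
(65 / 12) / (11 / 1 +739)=13 / 1800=0.01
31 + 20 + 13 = 64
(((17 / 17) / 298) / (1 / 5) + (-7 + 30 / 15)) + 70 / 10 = 601 / 298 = 2.02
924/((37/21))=19404/37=524.43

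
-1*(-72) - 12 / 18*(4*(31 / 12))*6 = 92 / 3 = 30.67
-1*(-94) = 94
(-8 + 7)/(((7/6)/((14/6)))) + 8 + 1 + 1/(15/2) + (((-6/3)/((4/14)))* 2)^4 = 576347/15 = 38423.13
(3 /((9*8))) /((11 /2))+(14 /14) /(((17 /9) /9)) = 10709 /2244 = 4.77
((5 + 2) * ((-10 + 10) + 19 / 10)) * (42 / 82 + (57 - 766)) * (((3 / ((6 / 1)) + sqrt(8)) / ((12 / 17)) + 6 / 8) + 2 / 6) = -54639.61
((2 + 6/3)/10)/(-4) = -1/10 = -0.10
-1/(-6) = 1/6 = 0.17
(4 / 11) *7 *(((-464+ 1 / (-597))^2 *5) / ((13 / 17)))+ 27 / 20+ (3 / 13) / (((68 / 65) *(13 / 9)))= 2388198752949983 / 666484830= 3583275.49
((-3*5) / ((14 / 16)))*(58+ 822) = -105600 / 7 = -15085.71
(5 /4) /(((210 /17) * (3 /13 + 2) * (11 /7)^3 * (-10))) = -10829 /9263760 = -0.00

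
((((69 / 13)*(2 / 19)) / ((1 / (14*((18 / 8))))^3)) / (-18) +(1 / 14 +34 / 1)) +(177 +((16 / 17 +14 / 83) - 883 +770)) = -16998759403 / 19516952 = -870.97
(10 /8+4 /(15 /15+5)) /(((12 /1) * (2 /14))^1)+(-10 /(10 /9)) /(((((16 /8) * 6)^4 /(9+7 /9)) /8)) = 1405 /1296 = 1.08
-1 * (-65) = 65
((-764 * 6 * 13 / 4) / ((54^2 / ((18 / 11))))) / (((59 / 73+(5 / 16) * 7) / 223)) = -646732112 / 1039203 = -622.33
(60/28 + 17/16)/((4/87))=31233/448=69.72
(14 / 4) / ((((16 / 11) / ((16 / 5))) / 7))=539 / 10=53.90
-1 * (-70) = 70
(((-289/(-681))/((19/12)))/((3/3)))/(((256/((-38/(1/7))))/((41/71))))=-82943/515744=-0.16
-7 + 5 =-2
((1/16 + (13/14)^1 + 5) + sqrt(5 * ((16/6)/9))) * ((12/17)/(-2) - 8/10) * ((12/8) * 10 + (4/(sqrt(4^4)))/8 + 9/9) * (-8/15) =931 * sqrt(30)/425 + 803187/13600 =71.06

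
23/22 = 1.05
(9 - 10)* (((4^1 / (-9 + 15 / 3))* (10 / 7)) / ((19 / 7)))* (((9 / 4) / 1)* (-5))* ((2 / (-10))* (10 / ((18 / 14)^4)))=60025 / 13851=4.33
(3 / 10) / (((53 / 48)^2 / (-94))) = -324864 / 14045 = -23.13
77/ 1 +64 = 141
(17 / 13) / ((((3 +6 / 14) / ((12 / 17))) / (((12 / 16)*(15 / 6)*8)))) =105 / 26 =4.04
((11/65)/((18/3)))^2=121/152100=0.00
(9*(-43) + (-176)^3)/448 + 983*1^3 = -5011779/448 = -11187.01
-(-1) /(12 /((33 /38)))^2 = 0.01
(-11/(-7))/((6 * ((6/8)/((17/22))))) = 17/63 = 0.27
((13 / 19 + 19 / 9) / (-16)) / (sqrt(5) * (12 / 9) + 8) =-239 / 9424 + 239 * sqrt(5) / 56544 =-0.02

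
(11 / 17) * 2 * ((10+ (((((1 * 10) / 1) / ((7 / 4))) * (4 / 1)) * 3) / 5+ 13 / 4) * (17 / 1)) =8305 / 14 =593.21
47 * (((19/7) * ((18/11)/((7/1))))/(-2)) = -8037/539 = -14.91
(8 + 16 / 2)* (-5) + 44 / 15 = -1156 / 15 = -77.07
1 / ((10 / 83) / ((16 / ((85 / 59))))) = 39176 / 425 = 92.18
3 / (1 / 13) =39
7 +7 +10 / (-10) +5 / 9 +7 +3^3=428 / 9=47.56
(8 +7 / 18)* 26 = 1963 / 9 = 218.11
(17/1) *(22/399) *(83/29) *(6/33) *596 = 3363824/11571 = 290.71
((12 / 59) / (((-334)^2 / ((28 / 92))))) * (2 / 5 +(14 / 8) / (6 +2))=2079 / 6055259680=0.00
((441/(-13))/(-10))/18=49/260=0.19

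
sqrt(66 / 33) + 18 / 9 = sqrt(2) + 2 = 3.41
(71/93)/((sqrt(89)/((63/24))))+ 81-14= 67.21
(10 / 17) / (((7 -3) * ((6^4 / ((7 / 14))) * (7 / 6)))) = 5 / 102816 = 0.00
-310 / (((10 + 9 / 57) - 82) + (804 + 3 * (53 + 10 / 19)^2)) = -55955 / 1683588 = -0.03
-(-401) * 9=3609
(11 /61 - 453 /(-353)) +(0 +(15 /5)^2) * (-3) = -549875 /21533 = -25.54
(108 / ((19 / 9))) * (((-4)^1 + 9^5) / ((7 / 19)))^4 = 33749505623041525642500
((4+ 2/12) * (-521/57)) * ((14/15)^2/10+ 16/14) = -2523203/53865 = -46.84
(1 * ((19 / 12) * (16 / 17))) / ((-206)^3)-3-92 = -10588524649 / 111458154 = -95.00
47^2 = 2209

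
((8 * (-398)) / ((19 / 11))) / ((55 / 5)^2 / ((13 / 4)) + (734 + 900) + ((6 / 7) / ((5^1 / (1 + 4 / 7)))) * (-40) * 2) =-11155144 / 9983037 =-1.12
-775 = -775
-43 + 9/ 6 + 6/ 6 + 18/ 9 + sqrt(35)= -77/ 2 + sqrt(35)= -32.58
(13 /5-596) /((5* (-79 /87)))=258129 /1975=130.70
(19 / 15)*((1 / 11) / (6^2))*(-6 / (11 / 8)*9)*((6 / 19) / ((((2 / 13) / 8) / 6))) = -7488 / 605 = -12.38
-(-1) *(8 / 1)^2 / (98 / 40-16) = -1280 / 271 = -4.72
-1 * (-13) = 13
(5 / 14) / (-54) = -5 / 756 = -0.01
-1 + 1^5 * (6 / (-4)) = -5 / 2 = -2.50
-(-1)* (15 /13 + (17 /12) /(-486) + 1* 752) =57100891 /75816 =753.15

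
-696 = -696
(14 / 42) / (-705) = -1 / 2115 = -0.00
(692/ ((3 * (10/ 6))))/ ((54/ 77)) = 26642/ 135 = 197.35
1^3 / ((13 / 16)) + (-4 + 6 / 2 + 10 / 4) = 71 / 26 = 2.73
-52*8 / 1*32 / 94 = -6656 / 47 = -141.62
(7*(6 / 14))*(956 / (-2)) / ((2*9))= -239 / 3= -79.67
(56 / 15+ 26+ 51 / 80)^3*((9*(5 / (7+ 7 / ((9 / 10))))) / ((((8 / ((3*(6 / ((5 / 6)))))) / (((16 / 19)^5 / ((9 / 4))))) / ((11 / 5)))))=19629489550505472 / 205825729375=95369.46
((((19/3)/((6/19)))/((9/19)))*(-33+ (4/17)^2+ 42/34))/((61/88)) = -2765658544/1427949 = -1936.80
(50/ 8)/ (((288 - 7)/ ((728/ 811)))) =4550/ 227891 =0.02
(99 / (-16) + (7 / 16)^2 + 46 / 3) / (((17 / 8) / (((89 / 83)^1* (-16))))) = -638219 / 8466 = -75.39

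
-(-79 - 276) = 355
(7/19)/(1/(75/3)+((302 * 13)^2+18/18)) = 175/7321401594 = 0.00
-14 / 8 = -7 / 4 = -1.75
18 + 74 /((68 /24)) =750 /17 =44.12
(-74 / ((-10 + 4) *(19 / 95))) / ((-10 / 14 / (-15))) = 1295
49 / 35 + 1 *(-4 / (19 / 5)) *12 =-1067 / 95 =-11.23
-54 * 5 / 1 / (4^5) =-135 / 512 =-0.26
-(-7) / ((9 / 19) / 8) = 1064 / 9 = 118.22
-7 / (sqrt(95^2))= -7 / 95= -0.07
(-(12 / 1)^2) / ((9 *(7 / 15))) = -240 / 7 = -34.29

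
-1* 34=-34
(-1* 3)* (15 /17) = -45 /17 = -2.65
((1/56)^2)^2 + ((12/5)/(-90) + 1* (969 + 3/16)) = 714840625483/737587200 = 969.16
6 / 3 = 2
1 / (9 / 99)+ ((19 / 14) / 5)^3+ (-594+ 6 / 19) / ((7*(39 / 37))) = -5883254827 / 84721000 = -69.44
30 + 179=209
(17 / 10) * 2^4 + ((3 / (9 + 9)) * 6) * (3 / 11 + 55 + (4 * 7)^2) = 47656 / 55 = 866.47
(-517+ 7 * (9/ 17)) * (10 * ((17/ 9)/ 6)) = -43630/ 27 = -1615.93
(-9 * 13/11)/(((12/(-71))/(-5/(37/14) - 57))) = -6033651/1628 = -3706.17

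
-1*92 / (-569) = 92 / 569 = 0.16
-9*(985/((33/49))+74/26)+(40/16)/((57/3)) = -71667209/5434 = -13188.67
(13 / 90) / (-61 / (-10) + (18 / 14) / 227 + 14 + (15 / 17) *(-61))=-351169 / 81973863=-0.00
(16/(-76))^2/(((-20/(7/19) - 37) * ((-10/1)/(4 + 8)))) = 0.00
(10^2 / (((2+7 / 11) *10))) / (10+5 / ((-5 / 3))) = 110 / 203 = 0.54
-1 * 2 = -2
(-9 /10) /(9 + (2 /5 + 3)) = -9 /124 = -0.07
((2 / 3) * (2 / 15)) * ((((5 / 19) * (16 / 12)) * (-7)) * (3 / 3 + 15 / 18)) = -616 / 1539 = -0.40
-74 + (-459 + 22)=-511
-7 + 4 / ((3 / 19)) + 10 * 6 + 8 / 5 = 1199 / 15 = 79.93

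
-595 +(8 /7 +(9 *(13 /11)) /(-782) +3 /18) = -53623946 /90321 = -593.70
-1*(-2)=2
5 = 5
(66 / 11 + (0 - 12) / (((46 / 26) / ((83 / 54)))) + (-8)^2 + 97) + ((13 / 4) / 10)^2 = 51892583 / 331200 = 156.68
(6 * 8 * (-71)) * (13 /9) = -14768 /3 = -4922.67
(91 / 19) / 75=91 / 1425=0.06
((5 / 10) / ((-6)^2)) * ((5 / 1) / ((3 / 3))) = 5 / 72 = 0.07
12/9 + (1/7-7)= -116/21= -5.52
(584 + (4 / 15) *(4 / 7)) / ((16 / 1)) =7667 / 210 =36.51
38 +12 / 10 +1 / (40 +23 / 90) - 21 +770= 14278693 / 18115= 788.22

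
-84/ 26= -42/ 13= -3.23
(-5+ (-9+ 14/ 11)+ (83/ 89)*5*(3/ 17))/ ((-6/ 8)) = 792500/ 49929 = 15.87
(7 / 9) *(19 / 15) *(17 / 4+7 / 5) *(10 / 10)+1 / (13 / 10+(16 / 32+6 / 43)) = 6.08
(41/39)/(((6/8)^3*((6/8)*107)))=10496/338013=0.03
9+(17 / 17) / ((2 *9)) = 163 / 18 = 9.06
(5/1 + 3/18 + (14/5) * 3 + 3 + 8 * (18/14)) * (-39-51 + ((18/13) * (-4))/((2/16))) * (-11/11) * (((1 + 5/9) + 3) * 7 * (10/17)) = 44852606/663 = 67650.99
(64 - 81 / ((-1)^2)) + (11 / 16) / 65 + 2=-15589 / 1040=-14.99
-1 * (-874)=874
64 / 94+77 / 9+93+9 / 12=174253 / 1692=102.99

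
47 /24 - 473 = -11305 /24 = -471.04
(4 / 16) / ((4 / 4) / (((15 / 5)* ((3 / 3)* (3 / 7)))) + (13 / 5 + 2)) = 45 / 968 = 0.05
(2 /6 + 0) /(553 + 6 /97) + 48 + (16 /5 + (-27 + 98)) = 98335436 /804705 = 122.20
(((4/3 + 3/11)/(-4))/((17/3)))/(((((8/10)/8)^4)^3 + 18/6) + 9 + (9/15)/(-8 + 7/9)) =-172250000000000/28970040000002431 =-0.01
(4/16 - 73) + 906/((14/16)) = 962.68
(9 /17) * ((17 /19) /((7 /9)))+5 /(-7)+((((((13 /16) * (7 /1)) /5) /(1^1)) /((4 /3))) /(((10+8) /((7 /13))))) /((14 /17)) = -5419 /72960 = -0.07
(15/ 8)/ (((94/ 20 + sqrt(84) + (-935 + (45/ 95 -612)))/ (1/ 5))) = -27829965/ 114419883212 -9025*sqrt(21)/ 28604970803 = -0.00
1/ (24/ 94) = 47/ 12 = 3.92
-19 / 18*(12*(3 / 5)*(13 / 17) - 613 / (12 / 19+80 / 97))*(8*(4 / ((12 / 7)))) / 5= 12604862599 / 7699725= 1637.05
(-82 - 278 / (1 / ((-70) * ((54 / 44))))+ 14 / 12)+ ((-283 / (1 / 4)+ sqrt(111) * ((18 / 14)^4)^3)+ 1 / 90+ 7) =22891.88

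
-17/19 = -0.89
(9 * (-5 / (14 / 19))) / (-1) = 855 / 14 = 61.07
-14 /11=-1.27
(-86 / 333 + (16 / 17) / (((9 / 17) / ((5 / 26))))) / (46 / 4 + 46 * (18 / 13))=724 / 651015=0.00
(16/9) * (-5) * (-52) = 4160/9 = 462.22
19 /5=3.80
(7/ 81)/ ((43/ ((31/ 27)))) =217/ 94041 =0.00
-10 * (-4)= 40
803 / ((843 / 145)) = 116435 / 843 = 138.12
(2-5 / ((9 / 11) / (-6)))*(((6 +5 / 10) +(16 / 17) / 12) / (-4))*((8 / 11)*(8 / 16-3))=115.62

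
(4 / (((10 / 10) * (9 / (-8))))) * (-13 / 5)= 416 / 45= 9.24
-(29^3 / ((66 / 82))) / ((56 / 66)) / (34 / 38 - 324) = 110.53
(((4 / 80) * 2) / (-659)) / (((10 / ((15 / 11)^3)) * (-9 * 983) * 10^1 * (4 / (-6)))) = -9 / 13795484912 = -0.00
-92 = -92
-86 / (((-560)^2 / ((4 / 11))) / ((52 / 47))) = -559 / 5066600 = -0.00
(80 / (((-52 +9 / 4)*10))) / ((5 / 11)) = -352 / 995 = -0.35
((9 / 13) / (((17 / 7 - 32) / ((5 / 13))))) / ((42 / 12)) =-10 / 3887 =-0.00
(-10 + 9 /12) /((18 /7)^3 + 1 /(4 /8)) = -12691 /26072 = -0.49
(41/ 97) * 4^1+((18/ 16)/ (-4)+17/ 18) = 65759/ 27936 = 2.35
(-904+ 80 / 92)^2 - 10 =431470694 / 529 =815634.58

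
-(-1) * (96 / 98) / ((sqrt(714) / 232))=8.51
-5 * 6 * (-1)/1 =30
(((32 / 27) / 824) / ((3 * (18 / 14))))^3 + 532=225219448859645548 / 423344828683503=532.00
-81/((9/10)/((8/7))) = -720/7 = -102.86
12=12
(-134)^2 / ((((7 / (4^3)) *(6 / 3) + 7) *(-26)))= -287296 / 3003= -95.67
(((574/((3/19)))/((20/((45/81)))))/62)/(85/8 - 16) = -10906/35991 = -0.30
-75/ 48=-25/ 16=-1.56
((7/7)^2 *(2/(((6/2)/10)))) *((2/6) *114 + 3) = 820/3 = 273.33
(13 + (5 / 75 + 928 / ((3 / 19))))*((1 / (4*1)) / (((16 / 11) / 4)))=80993 / 20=4049.65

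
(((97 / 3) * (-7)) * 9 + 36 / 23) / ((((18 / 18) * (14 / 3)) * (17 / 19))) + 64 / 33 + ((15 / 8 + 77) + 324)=-59730133 / 722568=-82.66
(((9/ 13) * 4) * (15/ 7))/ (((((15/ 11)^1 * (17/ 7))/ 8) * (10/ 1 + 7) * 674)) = 1584/ 1266109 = 0.00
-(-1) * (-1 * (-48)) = 48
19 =19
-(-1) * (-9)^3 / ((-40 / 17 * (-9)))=-1377 / 40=-34.42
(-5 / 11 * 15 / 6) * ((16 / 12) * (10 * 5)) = -75.76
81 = 81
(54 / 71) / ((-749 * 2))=-27 / 53179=-0.00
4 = 4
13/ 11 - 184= -2011/ 11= -182.82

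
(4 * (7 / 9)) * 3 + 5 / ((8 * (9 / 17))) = 757 / 72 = 10.51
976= 976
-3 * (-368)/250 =552/125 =4.42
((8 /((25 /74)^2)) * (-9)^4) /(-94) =-4892.33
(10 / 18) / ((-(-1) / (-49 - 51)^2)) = 50000 / 9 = 5555.56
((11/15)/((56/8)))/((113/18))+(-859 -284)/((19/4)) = -18081006/75145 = -240.61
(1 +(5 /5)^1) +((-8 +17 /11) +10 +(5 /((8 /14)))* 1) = 629 /44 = 14.30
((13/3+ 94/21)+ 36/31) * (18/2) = 19473/217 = 89.74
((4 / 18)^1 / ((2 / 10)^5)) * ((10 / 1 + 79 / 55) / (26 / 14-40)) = -5503750 / 26433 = -208.22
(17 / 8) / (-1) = -17 / 8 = -2.12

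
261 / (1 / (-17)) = -4437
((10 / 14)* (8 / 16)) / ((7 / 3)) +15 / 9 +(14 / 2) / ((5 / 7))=17081 / 1470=11.62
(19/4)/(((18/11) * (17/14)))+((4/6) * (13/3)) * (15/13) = 3503/612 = 5.72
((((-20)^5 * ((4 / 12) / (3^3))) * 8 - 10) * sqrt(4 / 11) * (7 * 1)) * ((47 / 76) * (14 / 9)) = -58958665430 * sqrt(11) / 152361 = -1283424.05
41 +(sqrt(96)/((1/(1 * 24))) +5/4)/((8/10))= 681/16 +120 * sqrt(6)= 336.50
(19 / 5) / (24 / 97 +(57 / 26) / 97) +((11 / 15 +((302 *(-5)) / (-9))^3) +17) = 781555140380 / 165483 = 4722872.68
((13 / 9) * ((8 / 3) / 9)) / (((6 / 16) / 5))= 4160 / 729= 5.71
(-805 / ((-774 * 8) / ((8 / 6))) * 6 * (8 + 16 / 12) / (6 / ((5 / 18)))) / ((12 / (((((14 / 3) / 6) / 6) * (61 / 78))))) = 0.00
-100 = -100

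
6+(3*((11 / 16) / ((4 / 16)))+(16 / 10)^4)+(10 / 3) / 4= 162277 / 7500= 21.64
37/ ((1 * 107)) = 0.35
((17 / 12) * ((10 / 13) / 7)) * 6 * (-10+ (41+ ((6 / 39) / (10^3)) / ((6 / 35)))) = 4110719 / 141960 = 28.96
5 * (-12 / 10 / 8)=-3 / 4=-0.75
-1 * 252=-252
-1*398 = -398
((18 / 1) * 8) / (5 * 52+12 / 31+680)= 279 / 1822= 0.15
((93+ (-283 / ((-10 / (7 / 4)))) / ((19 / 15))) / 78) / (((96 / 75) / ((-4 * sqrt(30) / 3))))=-55775 * sqrt(30) / 31616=-9.66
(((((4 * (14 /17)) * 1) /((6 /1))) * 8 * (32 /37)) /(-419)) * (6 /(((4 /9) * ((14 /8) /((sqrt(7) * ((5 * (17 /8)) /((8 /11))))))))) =-15840 * sqrt(7) /15503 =-2.70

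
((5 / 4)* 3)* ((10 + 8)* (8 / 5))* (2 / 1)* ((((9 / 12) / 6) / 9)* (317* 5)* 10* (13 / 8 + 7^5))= 3197000475 / 4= 799250118.75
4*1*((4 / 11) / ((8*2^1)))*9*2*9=162 / 11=14.73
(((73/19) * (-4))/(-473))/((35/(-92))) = -26864/314545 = -0.09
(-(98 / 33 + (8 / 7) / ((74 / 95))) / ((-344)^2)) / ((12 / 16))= -18961 / 379281672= -0.00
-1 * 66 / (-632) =0.10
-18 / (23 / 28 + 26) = -504 / 751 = -0.67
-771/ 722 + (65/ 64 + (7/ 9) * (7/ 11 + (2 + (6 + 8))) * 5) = 49287209/ 762432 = 64.64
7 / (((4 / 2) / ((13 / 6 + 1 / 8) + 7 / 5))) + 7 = 4781 / 240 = 19.92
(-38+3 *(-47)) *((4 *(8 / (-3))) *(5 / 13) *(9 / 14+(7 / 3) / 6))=143200 / 189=757.67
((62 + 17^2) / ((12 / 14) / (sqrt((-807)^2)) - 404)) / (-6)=0.14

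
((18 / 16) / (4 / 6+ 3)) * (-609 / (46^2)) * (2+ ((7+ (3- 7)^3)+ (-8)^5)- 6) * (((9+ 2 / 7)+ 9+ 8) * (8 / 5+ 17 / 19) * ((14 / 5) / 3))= 42644772513 / 240350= 177427.80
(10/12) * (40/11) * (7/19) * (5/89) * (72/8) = 10500/18601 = 0.56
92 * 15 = 1380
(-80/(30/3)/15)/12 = -2/45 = -0.04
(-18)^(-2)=1 / 324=0.00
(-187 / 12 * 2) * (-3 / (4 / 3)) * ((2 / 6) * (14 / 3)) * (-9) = -3927 / 4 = -981.75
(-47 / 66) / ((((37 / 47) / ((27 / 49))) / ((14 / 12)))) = -6627 / 11396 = -0.58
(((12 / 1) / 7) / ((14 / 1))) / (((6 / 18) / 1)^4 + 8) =486 / 31801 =0.02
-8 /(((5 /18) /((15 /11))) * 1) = -432 /11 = -39.27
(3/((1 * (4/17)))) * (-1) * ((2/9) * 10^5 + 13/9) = -1133407/4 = -283351.75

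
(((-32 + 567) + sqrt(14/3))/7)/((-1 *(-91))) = sqrt(42)/1911 + 535/637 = 0.84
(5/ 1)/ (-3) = -5/ 3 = -1.67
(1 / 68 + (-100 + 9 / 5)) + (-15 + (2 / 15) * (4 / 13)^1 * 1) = -1500293 / 13260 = -113.14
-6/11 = -0.55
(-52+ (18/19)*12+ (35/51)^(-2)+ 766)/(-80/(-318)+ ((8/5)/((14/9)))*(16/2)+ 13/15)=2692246671/34589975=77.83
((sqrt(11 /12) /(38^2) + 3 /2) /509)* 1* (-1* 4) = -6 /509 - sqrt(33) /1102494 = -0.01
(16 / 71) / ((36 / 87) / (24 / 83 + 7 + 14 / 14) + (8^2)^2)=79808 / 1450607887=0.00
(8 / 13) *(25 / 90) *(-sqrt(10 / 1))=-20 *sqrt(10) / 117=-0.54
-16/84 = -4/21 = -0.19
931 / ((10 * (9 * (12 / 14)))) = 6517 / 540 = 12.07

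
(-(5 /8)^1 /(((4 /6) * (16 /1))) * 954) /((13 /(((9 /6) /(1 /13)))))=-21465 /256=-83.85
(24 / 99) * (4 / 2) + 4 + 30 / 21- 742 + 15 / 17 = -2887147 / 3927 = -735.20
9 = 9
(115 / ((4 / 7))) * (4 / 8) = 805 / 8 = 100.62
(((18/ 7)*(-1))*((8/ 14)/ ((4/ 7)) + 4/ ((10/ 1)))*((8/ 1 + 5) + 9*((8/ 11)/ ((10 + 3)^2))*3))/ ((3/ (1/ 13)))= -146298/ 120835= -1.21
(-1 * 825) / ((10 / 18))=-1485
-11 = -11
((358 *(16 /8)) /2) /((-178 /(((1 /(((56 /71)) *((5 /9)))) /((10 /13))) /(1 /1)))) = -5.97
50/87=0.57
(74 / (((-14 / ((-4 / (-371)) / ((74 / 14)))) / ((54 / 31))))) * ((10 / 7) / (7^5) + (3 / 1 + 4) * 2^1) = -355772736 / 1353081149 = -0.26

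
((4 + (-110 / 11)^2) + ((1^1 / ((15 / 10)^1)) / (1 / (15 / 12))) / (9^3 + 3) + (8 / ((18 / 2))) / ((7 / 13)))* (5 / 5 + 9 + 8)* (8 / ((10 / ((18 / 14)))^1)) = 29233467 / 14945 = 1956.07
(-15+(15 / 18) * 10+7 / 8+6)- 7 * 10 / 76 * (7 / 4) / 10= 43 / 912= 0.05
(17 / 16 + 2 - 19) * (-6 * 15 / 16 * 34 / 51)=3825 / 64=59.77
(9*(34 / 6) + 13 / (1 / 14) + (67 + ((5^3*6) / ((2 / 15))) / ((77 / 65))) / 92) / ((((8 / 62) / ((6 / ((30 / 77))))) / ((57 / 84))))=297644671 / 12880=23109.06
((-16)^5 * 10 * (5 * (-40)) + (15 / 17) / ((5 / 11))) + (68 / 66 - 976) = 2097151026.97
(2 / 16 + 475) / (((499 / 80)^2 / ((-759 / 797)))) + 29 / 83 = -185806117487 / 16471665151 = -11.28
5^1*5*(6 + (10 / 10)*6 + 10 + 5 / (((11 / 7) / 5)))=10425 / 11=947.73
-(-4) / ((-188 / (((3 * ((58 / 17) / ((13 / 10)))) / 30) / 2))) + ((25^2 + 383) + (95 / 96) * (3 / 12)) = 4021492493 / 3988608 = 1008.24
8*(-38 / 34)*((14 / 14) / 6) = -76 / 51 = -1.49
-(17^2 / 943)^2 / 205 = -83521 / 182296045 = -0.00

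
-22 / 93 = -0.24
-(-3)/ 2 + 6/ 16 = 15/ 8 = 1.88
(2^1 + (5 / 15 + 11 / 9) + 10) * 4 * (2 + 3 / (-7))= 5368 / 63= 85.21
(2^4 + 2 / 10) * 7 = 567 / 5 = 113.40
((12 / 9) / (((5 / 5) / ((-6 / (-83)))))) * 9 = 72 / 83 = 0.87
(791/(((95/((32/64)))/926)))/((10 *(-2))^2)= 366233/38000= 9.64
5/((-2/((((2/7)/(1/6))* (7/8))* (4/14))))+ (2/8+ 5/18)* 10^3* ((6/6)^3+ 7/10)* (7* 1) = 791215/126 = 6279.48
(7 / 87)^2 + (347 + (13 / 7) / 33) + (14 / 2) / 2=408625057 / 1165626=350.56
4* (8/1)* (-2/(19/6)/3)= -128/19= -6.74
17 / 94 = 0.18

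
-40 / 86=-20 / 43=-0.47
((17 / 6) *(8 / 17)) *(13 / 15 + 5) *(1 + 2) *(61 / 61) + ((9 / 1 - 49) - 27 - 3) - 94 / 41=-30028 / 615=-48.83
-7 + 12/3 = -3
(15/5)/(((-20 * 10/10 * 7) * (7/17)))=-51/980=-0.05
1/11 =0.09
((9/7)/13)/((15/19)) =57/455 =0.13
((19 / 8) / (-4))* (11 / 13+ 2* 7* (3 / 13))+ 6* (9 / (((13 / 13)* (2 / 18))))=483.58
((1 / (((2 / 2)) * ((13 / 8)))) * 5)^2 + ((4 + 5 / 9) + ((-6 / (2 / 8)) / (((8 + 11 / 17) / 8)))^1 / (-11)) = 16.04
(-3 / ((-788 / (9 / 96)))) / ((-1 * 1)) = -9 / 25216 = -0.00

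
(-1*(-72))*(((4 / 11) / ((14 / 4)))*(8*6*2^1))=55296 / 77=718.13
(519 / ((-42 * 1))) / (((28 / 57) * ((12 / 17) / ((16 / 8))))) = -55879 / 784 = -71.27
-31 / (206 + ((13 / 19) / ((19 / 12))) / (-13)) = -11191 / 74354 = -0.15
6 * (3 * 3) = 54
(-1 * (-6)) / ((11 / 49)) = 294 / 11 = 26.73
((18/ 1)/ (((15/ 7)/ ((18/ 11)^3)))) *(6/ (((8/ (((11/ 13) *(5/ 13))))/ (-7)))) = -1285956/ 20449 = -62.89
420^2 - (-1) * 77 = 176477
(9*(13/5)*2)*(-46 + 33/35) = -2108.67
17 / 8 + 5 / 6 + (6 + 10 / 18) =685 / 72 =9.51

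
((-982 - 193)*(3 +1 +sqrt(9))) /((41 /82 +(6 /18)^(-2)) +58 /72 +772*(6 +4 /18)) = -42300 /24757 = -1.71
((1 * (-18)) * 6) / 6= -18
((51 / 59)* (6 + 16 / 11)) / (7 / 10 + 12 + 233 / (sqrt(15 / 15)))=13940 / 531531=0.03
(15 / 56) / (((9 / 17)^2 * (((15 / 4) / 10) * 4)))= 1445 / 2268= 0.64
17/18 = 0.94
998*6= 5988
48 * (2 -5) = -144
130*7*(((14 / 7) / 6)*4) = 3640 / 3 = 1213.33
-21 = -21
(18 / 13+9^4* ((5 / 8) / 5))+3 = 85749 / 104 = 824.51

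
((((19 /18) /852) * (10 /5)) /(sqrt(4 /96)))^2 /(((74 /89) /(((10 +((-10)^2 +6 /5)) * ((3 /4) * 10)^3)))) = 8.31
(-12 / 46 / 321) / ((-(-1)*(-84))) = 1 / 103362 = 0.00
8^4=4096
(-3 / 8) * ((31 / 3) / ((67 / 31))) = -961 / 536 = -1.79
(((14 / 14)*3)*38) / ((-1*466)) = -57 / 233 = -0.24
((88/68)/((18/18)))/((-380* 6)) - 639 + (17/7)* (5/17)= -86589917/135660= -638.29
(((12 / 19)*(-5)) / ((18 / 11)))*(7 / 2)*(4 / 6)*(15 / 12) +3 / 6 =-877 / 171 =-5.13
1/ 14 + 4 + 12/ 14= 69/ 14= 4.93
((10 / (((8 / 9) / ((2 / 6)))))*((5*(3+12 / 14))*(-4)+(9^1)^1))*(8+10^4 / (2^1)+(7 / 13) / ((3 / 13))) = -35848935 / 28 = -1280319.11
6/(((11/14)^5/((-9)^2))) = 261382464/161051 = 1622.98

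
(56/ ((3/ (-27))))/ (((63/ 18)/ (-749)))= 107856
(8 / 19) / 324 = 2 / 1539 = 0.00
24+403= 427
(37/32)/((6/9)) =111/64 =1.73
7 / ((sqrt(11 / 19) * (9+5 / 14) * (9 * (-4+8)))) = 49 * sqrt(209) / 25938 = 0.03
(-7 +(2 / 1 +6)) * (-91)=-91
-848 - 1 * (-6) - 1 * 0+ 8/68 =-14312/17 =-841.88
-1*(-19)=19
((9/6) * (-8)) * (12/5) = -144/5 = -28.80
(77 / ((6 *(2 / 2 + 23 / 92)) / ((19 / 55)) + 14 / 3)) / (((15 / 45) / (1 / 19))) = 0.46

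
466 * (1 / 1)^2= 466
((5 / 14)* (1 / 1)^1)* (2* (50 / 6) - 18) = -10 / 21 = -0.48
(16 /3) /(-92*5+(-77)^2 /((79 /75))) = 1264 /1225005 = 0.00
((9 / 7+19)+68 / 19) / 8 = 1587 / 532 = 2.98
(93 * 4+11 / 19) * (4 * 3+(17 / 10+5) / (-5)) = 3773107 / 950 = 3971.69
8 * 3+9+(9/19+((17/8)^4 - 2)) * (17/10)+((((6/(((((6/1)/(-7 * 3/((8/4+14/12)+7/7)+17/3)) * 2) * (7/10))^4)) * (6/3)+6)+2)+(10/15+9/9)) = 38176743689955197/510816015360000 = 74.74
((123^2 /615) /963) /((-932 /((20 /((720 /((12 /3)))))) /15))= -41 /897516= -0.00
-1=-1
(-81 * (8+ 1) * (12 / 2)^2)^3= -18075490334784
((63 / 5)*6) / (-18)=-21 / 5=-4.20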